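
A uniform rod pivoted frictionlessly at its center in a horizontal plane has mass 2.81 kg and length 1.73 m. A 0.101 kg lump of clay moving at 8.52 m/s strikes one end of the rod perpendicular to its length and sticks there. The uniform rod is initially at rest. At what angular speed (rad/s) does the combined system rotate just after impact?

About the pivot the impulsive forces during the collision are internal, so angular momentum about that axis is conserved.
I_p = (1/12)(2.81)(1.73)² = 0.7008 kg·m². Taking the sense of the lump of clay's angular momentum as positive, L_{lump} = m v R = (0.101)(8.52)(1.73/2) = 0.7443 kg·m²/s.
L_i = 0 + 0.7443 = 0.7443 kg·m²/s.
After sticking, I_f = I_p + m R² = 0.7008 + (0.101)(1.73/2)² = 0.7764 kg·m².
ω_f = L_i / I_f = 0.7443 / 0.7764 = 0.9587 rad/s.

|ω_f| ≈ 0.959 rad/s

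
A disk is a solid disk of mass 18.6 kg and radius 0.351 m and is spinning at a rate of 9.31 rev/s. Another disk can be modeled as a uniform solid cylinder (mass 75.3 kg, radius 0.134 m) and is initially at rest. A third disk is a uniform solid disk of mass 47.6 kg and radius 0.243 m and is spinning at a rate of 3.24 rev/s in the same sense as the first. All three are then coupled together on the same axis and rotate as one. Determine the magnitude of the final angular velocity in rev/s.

The coupling torques are internal; angular momentum about the shared axis is conserved.
Moments of inertia: I_A = ½(18.6)(0.351)² = 1.146 kg·m²; I_B = ½(75.3)(0.134)² = 0.6760 kg·m²; I_C = ½(47.6)(0.243)² = 1.405 kg·m².
Taking A's sense as positive: L = (1.146)(9.31) + (1.405)(3.24) = 15.22 kg·m²·rev/s.
Combined I = 1.146 + 0.6760 + 1.405 = 3.227 kg·m².
ω_f = L / I = 15.22 / 3.227 = 4.716 rev/s.

|ω_f| ≈ 4.72 rev/s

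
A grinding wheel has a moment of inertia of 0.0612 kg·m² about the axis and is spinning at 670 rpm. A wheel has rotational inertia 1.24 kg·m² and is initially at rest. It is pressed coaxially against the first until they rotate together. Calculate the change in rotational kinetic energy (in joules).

ΔKE ≈ -144 J

No external torque acts about the common axis, so total angular momentum is conserved.
Taking A's sense as positive: L = (0.06120)(670) = 41.00 kg·m²·rpm.
Combined I = 0.06120 + 1.240 = 1.301 kg·m².
ω_f = L / I = 41.00 / 1.301 = 31.51 rpm.
KE_i = ½ΣIω² = 150.6 J; KE_f = ½(1.301)(3.300)² = 7.085 J.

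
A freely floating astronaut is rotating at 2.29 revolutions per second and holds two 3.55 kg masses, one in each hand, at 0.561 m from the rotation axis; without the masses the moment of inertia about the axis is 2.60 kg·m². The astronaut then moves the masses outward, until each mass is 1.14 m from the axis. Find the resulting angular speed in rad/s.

ω₂ ≈ 5.88 rad/s

No external torque acts about the spin axis, so angular momentum is conserved.
I₁ = 2.60 + 2(3.55)(0.561)² = 4.835 kg·m²; I₂ = 2.60 + 2(3.55)(1.14)² = 11.83 kg·m².
ω₂ = I₁ω₁ / I₂ = (4.835)(2.29 rev/s) / (11.83) = 0.9361 rev/s = 5.882 rad/s.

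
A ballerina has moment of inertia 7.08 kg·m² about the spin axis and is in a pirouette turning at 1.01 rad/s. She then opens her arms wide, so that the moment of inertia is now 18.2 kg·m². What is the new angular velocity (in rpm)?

ω₂ ≈ 3.75 rpm

Angular momentum about the spin axis is conserved since the torque about it is zero.
ω₂ = I₁ω₁ / I₂ = (7.080)(1.01 rad/s) / (18.20) = 0.3929 rad/s = 3.752 rpm.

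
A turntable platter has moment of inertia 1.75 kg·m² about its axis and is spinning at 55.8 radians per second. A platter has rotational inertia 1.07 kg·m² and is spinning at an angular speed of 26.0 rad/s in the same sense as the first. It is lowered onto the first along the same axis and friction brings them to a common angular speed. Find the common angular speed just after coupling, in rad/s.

The coupling torques are internal; angular momentum about the shared axis is conserved.
Taking A's sense as positive: L = (1.750)(55.8) + (1.070)(26.0) = 125.5 kg·m²·rad/s.
Combined I = 1.750 + 1.070 = 2.820 kg·m².
ω_f = L / I = 125.5 / 2.820 = 44.49 rad/s.

|ω_f| ≈ 44.5 rad/s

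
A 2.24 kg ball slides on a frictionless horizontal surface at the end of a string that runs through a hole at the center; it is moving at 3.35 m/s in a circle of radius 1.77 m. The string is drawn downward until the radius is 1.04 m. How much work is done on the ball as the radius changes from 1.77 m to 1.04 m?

W ≈ 23.8 J

The only horizontal force on the mass is along the cord (radial), so it exerts no torque about the hole and angular momentum m v r is conserved.
v₂ = v₁ r₁ / r₂ = (3.35)(1.77) / (1.04) = 5.701 m/s.
W = ΔKE = ½m(v₂² − v₁²) = 23.84 J.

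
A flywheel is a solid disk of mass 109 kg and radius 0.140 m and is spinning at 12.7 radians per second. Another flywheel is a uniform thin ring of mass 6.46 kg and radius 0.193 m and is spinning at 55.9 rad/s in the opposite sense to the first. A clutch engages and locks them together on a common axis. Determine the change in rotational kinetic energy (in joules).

No external torque acts about the common axis, so total angular momentum is conserved.
Moments of inertia: I_A = ½(109)(0.140)² = 1.068 kg·m²; I_B = (6.46)(0.193)² = 0.2406 kg·m².
Taking A's sense as positive: L = (1.068)(12.7) − (0.2406)(55.9) = 0.1150 kg·m²·rad/s.
Combined I = 1.068 + 0.2406 = 1.309 kg·m².
ω_f = L / I = 0.1150 / 1.309 = 0.08787 rad/s.
KE_i = ½ΣIω² = 462.1 J; KE_f = ½(1.309)(0.08787)² = 0.005053 J.

ΔKE ≈ -462 J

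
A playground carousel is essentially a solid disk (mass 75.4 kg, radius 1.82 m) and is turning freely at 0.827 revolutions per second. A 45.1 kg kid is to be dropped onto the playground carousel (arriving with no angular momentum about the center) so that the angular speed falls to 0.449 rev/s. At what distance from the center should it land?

r ≈ 1.53 m

No external torque acts about the center; L_before = L_after.
I_p = ½(75.4)(1.82)² = 124.9 kg·m².
I_p ω_i = (I_p + m r²) ω_f ⇒ m r² = I_p(ω_i/ω_f − 1) = 124.9(0.827/0.449 − 1) = 105.1 kg·m².
r = √(105.1/45.1) = 1.527 m.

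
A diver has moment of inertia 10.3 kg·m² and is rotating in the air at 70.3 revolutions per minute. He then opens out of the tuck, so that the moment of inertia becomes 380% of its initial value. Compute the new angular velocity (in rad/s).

No external torque acts about the spin axis, so angular momentum is conserved.
I₂ = 3.80 × 10.3 = 39.14 kg·m².
ω₂ = I₁ω₁ / I₂ = (10.30)(70.3 rpm) / (39.14) = 18.50 rpm = 1.937 rad/s.

ω₂ ≈ 1.94 rad/s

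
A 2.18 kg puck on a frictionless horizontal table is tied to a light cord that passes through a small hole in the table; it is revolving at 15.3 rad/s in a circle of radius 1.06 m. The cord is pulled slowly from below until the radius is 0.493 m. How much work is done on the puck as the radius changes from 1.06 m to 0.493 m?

W ≈ 1040 J

The constraining force is radial, so m r² ω about the center is conserved.
ω₂ = ω₁ (r₁/r₂)² = (15.3)(1.06/0.493)² = 70.73 rad/s.
W = ΔKE = ½m(v₂² − v₁²) = 1039 J.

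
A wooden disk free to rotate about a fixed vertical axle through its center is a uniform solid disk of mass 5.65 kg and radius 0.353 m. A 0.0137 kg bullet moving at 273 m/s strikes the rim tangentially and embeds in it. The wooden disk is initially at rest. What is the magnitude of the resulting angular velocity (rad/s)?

The axle reaction passes through the axle and exerts no torque about it; angular momentum about the axle is conserved through the impact.
I_p = ½(5.65)(0.353)² = 0.3520 kg·m². Taking the sense of the bullet's angular momentum as positive, L_{bullet} = m v R = (0.0137)(273)(0.353) = 1.320 kg·m²/s.
L_i = 0 + 1.320 = 1.320 kg·m²/s.
After sticking, I_f = I_p + m R² = 0.3520 + (0.0137)(0.353)² = 0.3537 kg·m².
ω_f = L_i / I_f = 1.320 / 0.3537 = 3.732 rad/s.

|ω_f| ≈ 3.73 rad/s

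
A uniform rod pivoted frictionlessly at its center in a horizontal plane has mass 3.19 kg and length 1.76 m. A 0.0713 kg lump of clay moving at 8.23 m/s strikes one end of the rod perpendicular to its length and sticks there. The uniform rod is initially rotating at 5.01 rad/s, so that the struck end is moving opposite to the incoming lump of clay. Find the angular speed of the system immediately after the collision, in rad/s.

|ω_f| ≈ 4.11 rad/s

About the pivot the impulsive forces during the collision are internal, so angular momentum about that axis is conserved.
I_p = (1/12)(3.19)(1.76)² = 0.8234 kg·m². Taking the sense of the lump of clay's angular momentum as positive, L_{lump} = m v R = (0.0713)(8.23)(1.76/2) = 0.5164 kg·m²/s.
L_i = −I_p ω_p + m v R = −(0.8234)(5.01) + 0.5164 = -3.609 kg·m²/s.
After sticking, I_f = I_p + m R² = 0.8234 + (0.0713)(1.76/2)² = 0.8787 kg·m².
ω_f = L_i / I_f = -3.609 / 0.8787 = -4.107 rad/s.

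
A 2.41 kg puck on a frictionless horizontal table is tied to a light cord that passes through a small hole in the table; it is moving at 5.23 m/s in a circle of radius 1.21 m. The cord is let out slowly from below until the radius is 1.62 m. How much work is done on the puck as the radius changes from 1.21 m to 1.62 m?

The only horizontal force on the mass is along the cord (radial), so it exerts no torque about the hole and angular momentum m v r is conserved.
v₂ = v₁ r₁ / r₂ = (5.23)(1.21) / (1.62) = 3.906 m/s.
W = ΔKE = ½m(v₂² − v₁²) = -14.57 J.

W ≈ -14.6 J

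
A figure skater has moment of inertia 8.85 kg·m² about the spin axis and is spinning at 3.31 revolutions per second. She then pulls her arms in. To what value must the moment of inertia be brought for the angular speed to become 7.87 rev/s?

Angular momentum about the spin axis is conserved since the torque about it is zero.
I₂ = I₁ω₁ / ω₂ = (8.85)(3.31) / (7.87) = 3.722 kg·m².

I₂ ≈ 3.72 kg·m²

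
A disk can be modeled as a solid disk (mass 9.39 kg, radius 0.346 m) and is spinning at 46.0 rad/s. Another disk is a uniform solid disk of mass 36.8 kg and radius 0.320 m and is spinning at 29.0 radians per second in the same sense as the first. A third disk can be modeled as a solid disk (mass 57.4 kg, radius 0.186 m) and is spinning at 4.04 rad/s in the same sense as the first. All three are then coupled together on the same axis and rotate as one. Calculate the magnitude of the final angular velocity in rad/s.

The coupling torques are internal; angular momentum about the shared axis is conserved.
Moments of inertia: I_A = ½(9.39)(0.346)² = 0.5621 kg·m²; I_B = ½(36.8)(0.320)² = 1.884 kg·m²; I_C = ½(57.4)(0.186)² = 0.9929 kg·m².
Taking A's sense as positive: L = (0.5621)(46.0) + (1.884)(29.0) + (0.9929)(4.04) = 84.51 kg·m²·rad/s.
Combined I = 0.5621 + 1.884 + 0.9929 = 3.439 kg·m².
ω_f = L / I = 84.51 / 3.439 = 24.57 rad/s.

|ω_f| ≈ 24.6 rad/s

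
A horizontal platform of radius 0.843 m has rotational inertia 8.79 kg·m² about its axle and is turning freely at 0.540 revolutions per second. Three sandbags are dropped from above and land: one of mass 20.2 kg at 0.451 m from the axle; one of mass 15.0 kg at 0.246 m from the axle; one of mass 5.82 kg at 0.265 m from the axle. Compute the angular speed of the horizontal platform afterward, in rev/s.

ω_f ≈ 0.334 rev/s

No external torque acts about the axle; L_before = L_after.
Added inertia Σmr² = (20.2)(0.451)² + (15.0)(0.246)² + (5.82)(0.265)² = 5.425 kg·m²; I_f = 8.790 + 5.425 = 14.22 kg·m².
ω_f = I_p ω_i / I_f = (8.790)(0.540) / 14.22 = 0.3339 rev/s.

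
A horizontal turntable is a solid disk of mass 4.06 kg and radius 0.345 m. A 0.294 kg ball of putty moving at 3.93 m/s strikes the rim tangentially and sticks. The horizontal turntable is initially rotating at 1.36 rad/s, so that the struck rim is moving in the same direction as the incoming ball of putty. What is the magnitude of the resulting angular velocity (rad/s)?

About the axle the impulsive forces during the collision are internal, so angular momentum about that axis is conserved.
I_p = ½(4.06)(0.345)² = 0.2416 kg·m². Taking the sense of the ball of putty's angular momentum as positive, L_{ball} = m v R = (0.294)(3.93)(0.345) = 0.3986 kg·m²/s.
L_i = +I_p ω_p + m v R = +(0.2416)(1.36) + 0.3986 = 0.7272 kg·m²/s.
After sticking, I_f = I_p + m R² = 0.2416 + (0.294)(0.345)² = 0.2766 kg·m².
ω_f = L_i / I_f = 0.7272 / 0.2766 = 2.629 rad/s.

|ω_f| ≈ 2.63 rad/s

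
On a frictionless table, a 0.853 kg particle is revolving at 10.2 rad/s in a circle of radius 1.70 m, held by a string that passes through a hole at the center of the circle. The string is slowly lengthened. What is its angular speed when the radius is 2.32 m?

ω₂ ≈ 5.48 rad/s

No torque about the axis ⇒ m r₁² ω₁ = m r₂² ω₂.
ω₂ = ω₁ (r₁/r₂)² = (10.2)(1.70/2.32)² = 5.477 rad/s.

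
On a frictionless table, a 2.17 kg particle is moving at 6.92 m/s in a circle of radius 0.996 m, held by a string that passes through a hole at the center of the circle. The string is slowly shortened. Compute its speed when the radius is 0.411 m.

v₂ ≈ 16.8 m/s

The only horizontal force on the mass is along the cord (radial), so it exerts no torque about the hole and angular momentum m v r is conserved.
v₂ = v₁ r₁ / r₂ = (6.92)(0.996) / (0.411) = 16.77 m/s.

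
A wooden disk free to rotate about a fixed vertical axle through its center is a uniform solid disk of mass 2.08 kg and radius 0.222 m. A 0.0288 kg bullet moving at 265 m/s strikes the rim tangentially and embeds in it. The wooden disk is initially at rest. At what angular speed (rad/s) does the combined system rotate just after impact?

About the axle the impulsive forces during the collision are internal, so angular momentum about that axis is conserved.
I_p = ½(2.08)(0.222)² = 0.05126 kg·m². Taking the sense of the bullet's angular momentum as positive, L_{bullet} = m v R = (0.0288)(265)(0.222) = 1.694 kg·m²/s.
L_i = 0 + 1.694 = 1.694 kg·m²/s.
After sticking, I_f = I_p + m R² = 0.05126 + (0.0288)(0.222)² = 0.05267 kg·m².
ω_f = L_i / I_f = 1.694 / 0.05267 = 32.17 rad/s.

|ω_f| ≈ 32.2 rad/s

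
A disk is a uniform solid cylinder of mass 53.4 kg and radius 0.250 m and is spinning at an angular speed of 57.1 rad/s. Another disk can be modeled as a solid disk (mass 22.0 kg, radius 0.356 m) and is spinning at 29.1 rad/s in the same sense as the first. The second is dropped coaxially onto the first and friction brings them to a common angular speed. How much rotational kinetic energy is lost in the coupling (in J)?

No external torque acts about the common axis, so total angular momentum is conserved.
Moments of inertia: I_A = ½(53.4)(0.250)² = 1.669 kg·m²; I_B = ½(22.0)(0.356)² = 1.394 kg·m².
Taking A's sense as positive: L = (1.669)(57.1) + (1.394)(29.1) = 135.9 kg·m²·rad/s.
Combined I = 1.669 + 1.394 = 3.063 kg·m².
ω_f = L / I = 135.9 / 3.063 = 44.36 rad/s.
KE_i = ½ΣIω² = 3311 J; KE_f = ½(3.063)(44.36)² = 3013 J.

ΔKE lost ≈ 298 J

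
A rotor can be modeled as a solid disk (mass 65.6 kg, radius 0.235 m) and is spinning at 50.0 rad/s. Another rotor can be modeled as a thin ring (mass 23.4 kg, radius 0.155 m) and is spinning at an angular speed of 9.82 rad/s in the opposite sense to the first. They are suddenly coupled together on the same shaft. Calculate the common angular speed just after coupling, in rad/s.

|ω_f| ≈ 35.8 rad/s

The coupling torques are internal; angular momentum about the shared axis is conserved.
Moments of inertia: I_A = ½(65.6)(0.235)² = 1.811 kg·m²; I_B = (23.4)(0.155)² = 0.5622 kg·m².
Taking A's sense as positive: L = (1.811)(50.0) − (0.5622)(9.82) = 85.05 kg·m²·rad/s.
Combined I = 1.811 + 0.5622 = 2.374 kg·m².
ω_f = L / I = 85.05 / 2.374 = 35.83 rad/s.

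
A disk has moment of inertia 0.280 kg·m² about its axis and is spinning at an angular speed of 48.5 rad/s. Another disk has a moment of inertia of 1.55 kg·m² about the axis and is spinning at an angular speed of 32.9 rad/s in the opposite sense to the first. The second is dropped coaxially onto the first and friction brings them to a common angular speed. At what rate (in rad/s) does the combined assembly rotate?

|ω_f| ≈ 20.4 rad/s

The coupling torques are internal; angular momentum about the shared axis is conserved.
Taking A's sense as positive: L = (0.2800)(48.5) − (1.550)(32.9) = -37.41 kg·m²·rad/s.
Combined I = 0.2800 + 1.550 = 1.830 kg·m².
ω_f = L / I = -37.41 / 1.830 = -20.45 rad/s.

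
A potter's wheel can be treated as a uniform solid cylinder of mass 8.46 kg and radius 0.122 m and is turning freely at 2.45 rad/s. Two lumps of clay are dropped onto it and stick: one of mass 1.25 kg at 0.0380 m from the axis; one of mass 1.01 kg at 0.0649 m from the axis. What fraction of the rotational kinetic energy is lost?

The added mass arrives with no angular momentum about the axis, and any external torque about the axis is negligible, so the system's angular momentum is conserved.
I_p = ½(8.46)(0.122)² = 0.06296 kg·m².
Added inertia Σmr² = (1.25)(0.0380)² + (1.01)(0.0649)² = 0.006059 kg·m²; I_f = 0.06296 + 0.006059 = 0.06902 kg·m².
ω_f = I_p ω_i / I_f = (0.06296)(2.45) / 0.06902 = 2.235 rad/s.
KE_i = ½(0.06296)(2.450 rad/s)² = 0.1890 J; KE_f = ½(0.06902)(2.235)² = 0.1724 J.
Fraction lost = 0.08779.

fraction ≈ 0.0878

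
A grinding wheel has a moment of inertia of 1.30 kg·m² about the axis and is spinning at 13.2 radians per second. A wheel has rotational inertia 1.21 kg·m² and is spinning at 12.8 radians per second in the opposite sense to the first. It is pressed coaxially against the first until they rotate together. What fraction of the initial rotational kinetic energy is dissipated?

fraction ≈ 0.997

No external torque acts about the common axis, so total angular momentum is conserved.
Taking A's sense as positive: L = (1.300)(13.2) − (1.210)(12.8) = 1.672 kg·m²·rad/s.
Combined I = 1.300 + 1.210 = 2.510 kg·m².
ω_f = L / I = 1.672 / 2.510 = 0.6661 rad/s.
KE_i = ½ΣIω² = 212.4 J; KE_f = ½(2.510)(0.6661)² = 0.5569 J.
Fraction dissipated = (KE_i − KE_f)/KE_i = 0.9974.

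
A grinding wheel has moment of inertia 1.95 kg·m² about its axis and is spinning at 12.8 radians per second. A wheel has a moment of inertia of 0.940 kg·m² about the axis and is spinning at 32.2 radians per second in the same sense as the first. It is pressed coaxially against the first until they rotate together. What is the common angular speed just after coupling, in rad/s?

No external torque acts about the common axis, so total angular momentum is conserved.
Taking A's sense as positive: L = (1.950)(12.8) + (0.9400)(32.2) = 55.23 kg·m²·rad/s.
Combined I = 1.950 + 0.9400 = 2.890 kg·m².
ω_f = L / I = 55.23 / 2.890 = 19.11 rad/s.

|ω_f| ≈ 19.1 rad/s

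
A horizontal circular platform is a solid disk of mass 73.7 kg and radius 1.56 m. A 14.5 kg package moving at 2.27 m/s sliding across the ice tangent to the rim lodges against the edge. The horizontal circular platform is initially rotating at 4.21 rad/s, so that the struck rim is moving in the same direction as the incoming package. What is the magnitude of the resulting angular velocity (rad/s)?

|ω_f| ≈ 3.43 rad/s

About the central axle the impulsive forces during the collision are internal, so angular momentum about that axis is conserved.
I_p = ½(73.7)(1.56)² = 89.68 kg·m². Taking the sense of the package's angular momentum as positive, L_{package} = m v R = (14.5)(2.27)(1.56) = 51.35 kg·m²/s.
L_i = +I_p ω_p + m v R = +(89.68)(4.21) + 51.35 = 428.9 kg·m²/s.
After sticking, I_f = I_p + m R² = 89.68 + (14.5)(1.56)² = 125.0 kg·m².
ω_f = L_i / I_f = 428.9 / 125.0 = 3.432 rad/s.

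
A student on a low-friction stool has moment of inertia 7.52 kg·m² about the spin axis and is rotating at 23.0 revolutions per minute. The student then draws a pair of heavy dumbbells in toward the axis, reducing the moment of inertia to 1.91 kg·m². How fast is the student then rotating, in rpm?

Angular momentum about the spin axis is conserved since the torque about it is zero.
ω₂ = I₁ω₁ / I₂ = (7.520)(23.0 rpm) / (1.910) = 90.55 rpm.

ω₂ ≈ 90.6 rpm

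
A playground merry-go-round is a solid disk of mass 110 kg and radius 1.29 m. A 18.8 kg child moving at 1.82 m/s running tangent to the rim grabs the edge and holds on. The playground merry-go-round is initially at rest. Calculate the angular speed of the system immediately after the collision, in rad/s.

About the axle the impulsive forces during the collision are internal, so angular momentum about that axis is conserved.
I_p = ½(110)(1.29)² = 91.53 kg·m². Taking the sense of the child's angular momentum as positive, L_{child} = m v R = (18.8)(1.82)(1.29) = 44.14 kg·m²/s.
L_i = 0 + 44.14 = 44.14 kg·m²/s.
After sticking, I_f = I_p + m R² = 91.53 + (18.8)(1.29)² = 122.8 kg·m².
ω_f = L_i / I_f = 44.14 / 122.8 = 0.3594 rad/s.

|ω_f| ≈ 0.359 rad/s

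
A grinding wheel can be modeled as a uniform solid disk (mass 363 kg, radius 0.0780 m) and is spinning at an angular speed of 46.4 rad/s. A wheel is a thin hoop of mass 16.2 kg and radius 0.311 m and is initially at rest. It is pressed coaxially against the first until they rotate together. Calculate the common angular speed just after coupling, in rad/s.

|ω_f| ≈ 19.2 rad/s

The coupling torques are internal; angular momentum about the shared axis is conserved.
Moments of inertia: I_A = ½(363)(0.0780)² = 1.104 kg·m²; I_B = (16.2)(0.311)² = 1.567 kg·m².
Taking A's sense as positive: L = (1.104)(46.4) = 51.24 kg·m²·rad/s.
Combined I = 1.104 + 1.567 = 2.671 kg·m².
ω_f = L / I = 51.24 / 2.671 = 19.18 rad/s.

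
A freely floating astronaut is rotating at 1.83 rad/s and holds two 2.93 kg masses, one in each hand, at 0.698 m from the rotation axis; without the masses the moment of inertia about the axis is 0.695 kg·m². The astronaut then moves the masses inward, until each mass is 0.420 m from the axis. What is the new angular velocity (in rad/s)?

ω₂ ≈ 3.76 rad/s

With no external torque about the axis, L is conserved: I₁ω₁ = I₂ω₂.
I₁ = 0.695 + 2(2.93)(0.698)² = 3.550 kg·m²; I₂ = 0.695 + 2(2.93)(0.420)² = 1.729 kg·m².
ω₂ = I₁ω₁ / I₂ = (3.550)(1.83 rad/s) / (1.729) = 3.758 rad/s.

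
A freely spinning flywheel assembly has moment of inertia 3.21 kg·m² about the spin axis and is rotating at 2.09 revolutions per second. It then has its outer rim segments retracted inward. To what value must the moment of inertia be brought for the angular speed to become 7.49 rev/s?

I₂ ≈ 0.896 kg·m²

With no external torque about the axis, L is conserved: I₁ω₁ = I₂ω₂.
I₂ = I₁ω₁ / ω₂ = (3.21)(2.09) / (7.49) = 0.8957 kg·m².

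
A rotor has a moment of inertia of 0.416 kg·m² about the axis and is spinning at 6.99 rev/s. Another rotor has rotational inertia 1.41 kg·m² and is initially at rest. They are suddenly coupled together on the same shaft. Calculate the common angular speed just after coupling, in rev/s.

The coupling torques are internal; angular momentum about the shared axis is conserved.
Taking A's sense as positive: L = (0.4160)(6.99) = 2.908 kg·m²·rev/s.
Combined I = 0.4160 + 1.410 = 1.826 kg·m².
ω_f = L / I = 2.908 / 1.826 = 1.592 rev/s.

|ω_f| ≈ 1.59 rev/s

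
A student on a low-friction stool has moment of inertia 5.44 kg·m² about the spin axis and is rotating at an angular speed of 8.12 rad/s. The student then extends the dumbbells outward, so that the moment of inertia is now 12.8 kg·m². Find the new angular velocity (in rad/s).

ω₂ ≈ 3.45 rad/s

No external torque acts about the spin axis, so angular momentum is conserved.
ω₂ = I₁ω₁ / I₂ = (5.440)(8.12 rad/s) / (12.80) = 3.451 rad/s.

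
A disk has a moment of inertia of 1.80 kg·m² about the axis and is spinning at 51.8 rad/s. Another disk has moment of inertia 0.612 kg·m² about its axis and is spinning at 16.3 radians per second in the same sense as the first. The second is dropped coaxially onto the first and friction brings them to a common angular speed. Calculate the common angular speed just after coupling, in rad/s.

|ω_f| ≈ 42.8 rad/s

No external torque acts about the common axis, so total angular momentum is conserved.
Taking A's sense as positive: L = (1.800)(51.8) + (0.6120)(16.3) = 103.2 kg·m²·rad/s.
Combined I = 1.800 + 0.6120 = 2.412 kg·m².
ω_f = L / I = 103.2 / 2.412 = 42.79 rad/s.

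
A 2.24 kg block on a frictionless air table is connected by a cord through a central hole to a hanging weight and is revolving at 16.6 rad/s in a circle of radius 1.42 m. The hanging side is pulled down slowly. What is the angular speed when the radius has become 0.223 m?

The constraining force is radial, so m r² ω about the center is conserved.
ω₂ = ω₁ (r₁/r₂)² = (16.6)(1.42/0.223)² = 673.1 rad/s.

ω₂ ≈ 673 rad/s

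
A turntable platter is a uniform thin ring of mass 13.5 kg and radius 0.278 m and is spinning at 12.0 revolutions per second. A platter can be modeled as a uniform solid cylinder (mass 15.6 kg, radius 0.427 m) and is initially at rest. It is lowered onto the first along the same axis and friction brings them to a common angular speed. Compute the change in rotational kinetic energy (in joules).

ΔKE ≈ -1710 J

The coupling torques are internal; angular momentum about the shared axis is conserved.
Moments of inertia: I_A = (13.5)(0.278)² = 1.043 kg·m²; I_B = ½(15.6)(0.427)² = 1.422 kg·m².
Taking A's sense as positive: L = (1.043)(12.0) = 12.52 kg·m²·rev/s.
Combined I = 1.043 + 1.422 = 2.466 kg·m².
ω_f = L / I = 12.52 / 2.466 = 5.078 rev/s.
KE_i = ½ΣIω² = 2966 J; KE_f = ½(2.466)(31.91)² = 1255 J.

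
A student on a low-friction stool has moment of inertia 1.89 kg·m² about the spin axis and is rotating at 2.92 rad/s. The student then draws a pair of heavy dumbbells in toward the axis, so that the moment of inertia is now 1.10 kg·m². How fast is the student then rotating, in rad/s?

ω₂ ≈ 5.02 rad/s

With no external torque about the axis, L is conserved: I₁ω₁ = I₂ω₂.
ω₂ = I₁ω₁ / I₂ = (1.890)(2.92 rad/s) / (1.100) = 5.017 rad/s.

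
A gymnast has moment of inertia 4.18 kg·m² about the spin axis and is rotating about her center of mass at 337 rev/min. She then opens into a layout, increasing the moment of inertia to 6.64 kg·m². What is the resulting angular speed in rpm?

Angular momentum about the spin axis is conserved since the torque about it is zero.
ω₂ = I₁ω₁ / I₂ = (4.180)(337 rpm) / (6.640) = 212.1 rpm.

ω₂ ≈ 212 rpm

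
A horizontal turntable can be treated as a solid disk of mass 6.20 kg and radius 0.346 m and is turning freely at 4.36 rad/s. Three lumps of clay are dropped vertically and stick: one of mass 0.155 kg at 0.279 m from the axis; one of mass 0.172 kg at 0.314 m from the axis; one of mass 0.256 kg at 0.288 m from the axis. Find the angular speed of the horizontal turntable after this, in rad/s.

ω_f ≈ 3.84 rad/s

No external torque acts about the axis; L_before = L_after.
I_p = ½(6.20)(0.346)² = 0.3711 kg·m².
Added inertia Σmr² = (0.155)(0.279)² + (0.172)(0.314)² + (0.256)(0.288)² = 0.05026 kg·m²; I_f = 0.3711 + 0.05026 = 0.4214 kg·m².
ω_f = I_p ω_i / I_f = (0.3711)(4.36) / 0.4214 = 3.840 rad/s.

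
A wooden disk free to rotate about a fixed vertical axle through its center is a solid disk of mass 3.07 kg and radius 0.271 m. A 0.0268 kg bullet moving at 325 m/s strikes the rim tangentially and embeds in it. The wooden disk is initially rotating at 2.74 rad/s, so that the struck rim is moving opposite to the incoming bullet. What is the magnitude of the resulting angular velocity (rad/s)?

|ω_f| ≈ 17.9 rad/s

About the axle the impulsive forces during the collision are internal, so angular momentum about that axis is conserved.
I_p = ½(3.07)(0.271)² = 0.1127 kg·m². Taking the sense of the bullet's angular momentum as positive, L_{bullet} = m v R = (0.0268)(325)(0.271) = 2.360 kg·m²/s.
L_i = −I_p ω_p + m v R = −(0.1127)(2.74) + 2.360 = 2.052 kg·m²/s.
After sticking, I_f = I_p + m R² = 0.1127 + (0.0268)(0.271)² = 0.1147 kg·m².
ω_f = L_i / I_f = 2.052 / 0.1147 = 17.89 rad/s.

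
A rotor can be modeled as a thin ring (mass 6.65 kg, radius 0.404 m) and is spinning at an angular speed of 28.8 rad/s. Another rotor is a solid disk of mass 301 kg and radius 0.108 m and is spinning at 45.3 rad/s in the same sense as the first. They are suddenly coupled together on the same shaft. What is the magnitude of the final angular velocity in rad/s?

No external torque acts about the common axis, so total angular momentum is conserved.
Moments of inertia: I_A = (6.65)(0.404)² = 1.085 kg·m²; I_B = ½(301)(0.108)² = 1.755 kg·m².
Taking A's sense as positive: L = (1.085)(28.8) + (1.755)(45.3) = 110.8 kg·m²·rad/s.
Combined I = 1.085 + 1.755 = 2.841 kg·m².
ω_f = L / I = 110.8 / 2.841 = 39.00 rad/s.

|ω_f| ≈ 39.0 rad/s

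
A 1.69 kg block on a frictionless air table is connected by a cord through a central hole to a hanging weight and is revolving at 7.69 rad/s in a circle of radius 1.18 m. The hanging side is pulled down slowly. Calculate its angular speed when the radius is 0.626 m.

The constraining force is radial, so m r² ω about the center is conserved.
ω₂ = ω₁ (r₁/r₂)² = (7.69)(1.18/0.626)² = 27.32 rad/s.

ω₂ ≈ 27.3 rad/s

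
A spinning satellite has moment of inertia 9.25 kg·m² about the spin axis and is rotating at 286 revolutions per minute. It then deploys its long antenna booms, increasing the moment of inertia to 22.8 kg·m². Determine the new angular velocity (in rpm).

ω₂ ≈ 116 rpm

No external torque acts about the spin axis, so angular momentum is conserved.
ω₂ = I₁ω₁ / I₂ = (9.250)(286 rpm) / (22.80) = 116.0 rpm.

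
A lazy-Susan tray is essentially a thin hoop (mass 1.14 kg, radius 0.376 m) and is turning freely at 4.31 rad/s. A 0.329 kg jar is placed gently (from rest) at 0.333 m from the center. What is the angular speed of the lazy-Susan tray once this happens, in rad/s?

The added mass arrives with no angular momentum about the center, and any external torque about the center is negligible, so the system's angular momentum is conserved.
I_p = (1.14)(0.376)² = 0.1612 kg·m².
Added inertia Σmr² = (0.329)(0.333)² = 0.03648 kg·m²; I_f = 0.1612 + 0.03648 = 0.1977 kg·m².
ω_f = I_p ω_i / I_f = (0.1612)(4.31) / 0.1977 = 3.514 rad/s.

ω_f ≈ 3.51 rad/s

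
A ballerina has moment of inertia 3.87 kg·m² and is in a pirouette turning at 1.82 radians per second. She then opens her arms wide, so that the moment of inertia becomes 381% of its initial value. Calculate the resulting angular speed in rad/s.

ω₂ ≈ 0.478 rad/s

With no external torque about the axis, L is conserved: I₁ω₁ = I₂ω₂.
I₂ = 3.81 × 3.87 = 14.74 kg·m².
ω₂ = I₁ω₁ / I₂ = (3.870)(1.82 rad/s) / (14.74) = 0.4777 rad/s.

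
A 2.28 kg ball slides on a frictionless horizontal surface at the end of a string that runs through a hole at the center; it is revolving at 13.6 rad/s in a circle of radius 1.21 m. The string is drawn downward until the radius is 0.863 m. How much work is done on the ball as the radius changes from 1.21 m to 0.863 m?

The constraining force is radial, so m r² ω about the center is conserved.
ω₂ = ω₁ (r₁/r₂)² = (13.6)(1.21/0.863)² = 26.74 rad/s.
W = ΔKE = ½m(v₂² − v₁²) = 298.2 J.

W ≈ 298 J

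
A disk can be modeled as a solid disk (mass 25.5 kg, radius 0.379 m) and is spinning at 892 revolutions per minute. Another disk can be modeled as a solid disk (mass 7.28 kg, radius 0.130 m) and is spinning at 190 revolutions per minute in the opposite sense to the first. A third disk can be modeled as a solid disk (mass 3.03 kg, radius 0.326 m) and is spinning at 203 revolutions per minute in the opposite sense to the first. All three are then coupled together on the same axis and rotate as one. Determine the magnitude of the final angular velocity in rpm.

|ω_f| ≈ 774 rpm

The coupling torques are internal; angular momentum about the shared axis is conserved.
Moments of inertia: I_A = ½(25.5)(0.379)² = 1.831 kg·m²; I_B = ½(7.28)(0.130)² = 0.06152 kg·m²; I_C = ½(3.03)(0.326)² = 0.1610 kg·m².
Taking A's sense as positive: L = (1.831)(892) − (0.06152)(190) − (0.1610)(203) = 1589 kg·m²·rpm.
Combined I = 1.831 + 0.06152 + 0.1610 = 2.054 kg·m².
ω_f = L / I = 1589 / 2.054 = 773.8 rpm.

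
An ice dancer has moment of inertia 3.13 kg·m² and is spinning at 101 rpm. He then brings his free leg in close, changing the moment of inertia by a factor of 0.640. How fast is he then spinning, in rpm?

Angular momentum about the spin axis is conserved since the torque about it is zero.
I₂ = 0.640 × 3.13 = 2.003 kg·m².
ω₂ = I₁ω₁ / I₂ = (3.130)(101 rpm) / (2.003) = 157.8 rpm.

ω₂ ≈ 158 rpm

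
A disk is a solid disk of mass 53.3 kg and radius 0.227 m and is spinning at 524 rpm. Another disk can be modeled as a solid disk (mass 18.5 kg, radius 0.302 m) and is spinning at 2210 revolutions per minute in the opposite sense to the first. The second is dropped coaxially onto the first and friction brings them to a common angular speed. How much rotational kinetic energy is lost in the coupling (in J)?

No external torque acts about the common axis, so total angular momentum is conserved.
Moments of inertia: I_A = ½(53.3)(0.227)² = 1.373 kg·m²; I_B = ½(18.5)(0.302)² = 0.8436 kg·m².
Taking A's sense as positive: L = (1.373)(524) − (0.8436)(2210) = -1145 kg·m²·rpm.
Combined I = 1.373 + 0.8436 = 2.217 kg·m².
ω_f = L / I = -1145 / 2.217 = -516.4 rpm.
KE_i = ½ΣIω² = 24660 J; KE_f = ½(2.217)(54.08)² = 3242 J.

ΔKE lost ≈ 21400 J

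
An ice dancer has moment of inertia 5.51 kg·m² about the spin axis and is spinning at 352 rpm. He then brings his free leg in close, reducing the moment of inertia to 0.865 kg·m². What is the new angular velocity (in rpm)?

Angular momentum about the spin axis is conserved since the torque about it is zero.
ω₂ = I₁ω₁ / I₂ = (5.510)(352 rpm) / (0.8650) = 2242 rpm.

ω₂ ≈ 2240 rpm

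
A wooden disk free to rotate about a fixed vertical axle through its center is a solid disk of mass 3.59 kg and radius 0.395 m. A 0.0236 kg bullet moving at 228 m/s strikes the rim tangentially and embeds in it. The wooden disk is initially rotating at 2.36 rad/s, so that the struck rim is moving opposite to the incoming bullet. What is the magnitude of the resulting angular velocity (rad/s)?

About the axle the impulsive forces during the collision are internal, so angular momentum about that axis is conserved.
I_p = ½(3.59)(0.395)² = 0.2801 kg·m². Taking the sense of the bullet's angular momentum as positive, L_{bullet} = m v R = (0.0236)(228)(0.395) = 2.125 kg·m²/s.
L_i = −I_p ω_p + m v R = −(0.2801)(2.36) + 2.125 = 1.464 kg·m²/s.
After sticking, I_f = I_p + m R² = 0.2801 + (0.0236)(0.395)² = 0.2837 kg·m².
ω_f = L_i / I_f = 1.464 / 0.2837 = 5.161 rad/s.

|ω_f| ≈ 5.16 rad/s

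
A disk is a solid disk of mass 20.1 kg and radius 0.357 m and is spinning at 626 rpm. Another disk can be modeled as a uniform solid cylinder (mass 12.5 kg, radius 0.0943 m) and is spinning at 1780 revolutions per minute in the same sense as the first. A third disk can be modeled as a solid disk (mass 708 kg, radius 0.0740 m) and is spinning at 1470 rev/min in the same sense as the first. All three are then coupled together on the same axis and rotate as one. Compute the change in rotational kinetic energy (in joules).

ΔKE ≈ -3140 J

No external torque acts about the common axis, so total angular momentum is conserved.
Moments of inertia: I_A = ½(20.1)(0.357)² = 1.281 kg·m²; I_B = ½(12.5)(0.0943)² = 0.05558 kg·m²; I_C = ½(708)(0.0740)² = 1.939 kg·m².
Taking A's sense as positive: L = (1.281)(626) + (0.05558)(1780) + (1.939)(1470) = 3750 kg·m²·rpm.
Combined I = 1.281 + 0.05558 + 1.939 = 3.275 kg·m².
ω_f = L / I = 3750 / 3.275 = 1145 rpm.
KE_i = ½ΣIω² = 26690 J; KE_f = ½(3.275)(119.9)² = 23550 J.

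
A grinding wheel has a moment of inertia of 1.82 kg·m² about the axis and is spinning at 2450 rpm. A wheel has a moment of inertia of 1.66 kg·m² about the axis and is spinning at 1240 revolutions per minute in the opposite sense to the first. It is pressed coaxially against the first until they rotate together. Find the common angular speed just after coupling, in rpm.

|ω_f| ≈ 690 rpm

The coupling torques are internal; angular momentum about the shared axis is conserved.
Taking A's sense as positive: L = (1.820)(2450) − (1.660)(1240) = 2401 kg·m²·rpm.
Combined I = 1.820 + 1.660 = 3.480 kg·m².
ω_f = L / I = 2401 / 3.480 = 689.8 rpm.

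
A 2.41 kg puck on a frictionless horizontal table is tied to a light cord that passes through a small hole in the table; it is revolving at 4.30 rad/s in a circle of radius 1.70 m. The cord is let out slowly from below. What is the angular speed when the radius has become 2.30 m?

The constraining force is radial, so m r² ω about the center is conserved.
ω₂ = ω₁ (r₁/r₂)² = (4.30)(1.70/2.30)² = 2.349 rad/s.

ω₂ ≈ 2.35 rad/s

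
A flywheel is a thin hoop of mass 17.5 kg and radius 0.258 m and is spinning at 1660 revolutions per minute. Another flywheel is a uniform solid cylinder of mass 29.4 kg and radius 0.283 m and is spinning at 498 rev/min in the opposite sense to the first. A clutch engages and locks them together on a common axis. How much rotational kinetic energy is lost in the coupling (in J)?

ΔKE lost ≈ 15000 J

The coupling torques are internal; angular momentum about the shared axis is conserved.
Moments of inertia: I_A = (17.5)(0.258)² = 1.165 kg·m²; I_B = ½(29.4)(0.283)² = 1.177 kg·m².
Taking A's sense as positive: L = (1.165)(1660) − (1.177)(498) = 1347 kg·m²·rpm.
Combined I = 1.165 + 1.177 = 2.342 kg·m².
ω_f = L / I = 1347 / 2.342 = 575.3 rpm.
KE_i = ½ΣIω² = 19200 J; KE_f = ½(2.342)(60.24)² = 4250 J.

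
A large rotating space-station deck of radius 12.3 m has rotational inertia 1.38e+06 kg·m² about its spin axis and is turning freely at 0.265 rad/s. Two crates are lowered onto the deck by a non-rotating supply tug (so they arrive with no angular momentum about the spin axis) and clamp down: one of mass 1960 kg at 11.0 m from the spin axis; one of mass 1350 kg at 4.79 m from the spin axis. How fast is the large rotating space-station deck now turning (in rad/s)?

ω_f ≈ 0.222 rad/s

The added mass arrives with no angular momentum about the spin axis, and any external torque about the spin axis is negligible, so the system's angular momentum is conserved.
Added inertia Σmr² = (1960)(11.0)² + (1350)(4.79)² = 2.681e+05 kg·m²; I_f = 1.380e+06 + 2.681e+05 = 1.648e+06 kg·m².
ω_f = I_p ω_i / I_f = (1.380e+06)(0.265) / 1.648e+06 = 0.2219 rad/s.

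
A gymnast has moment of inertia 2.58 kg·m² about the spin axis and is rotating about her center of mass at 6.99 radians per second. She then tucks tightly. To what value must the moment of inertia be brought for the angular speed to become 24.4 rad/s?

With no external torque about the axis, L is conserved: I₁ω₁ = I₂ω₂.
I₂ = I₁ω₁ / ω₂ = (2.58)(6.99) / (24.4) = 0.7391 kg·m².

I₂ ≈ 0.739 kg·m²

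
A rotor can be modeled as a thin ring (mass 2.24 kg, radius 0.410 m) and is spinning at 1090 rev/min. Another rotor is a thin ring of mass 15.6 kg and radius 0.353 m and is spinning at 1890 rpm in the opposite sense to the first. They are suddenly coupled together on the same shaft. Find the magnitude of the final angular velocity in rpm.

The coupling torques are internal; angular momentum about the shared axis is conserved.
Moments of inertia: I_A = (2.24)(0.410)² = 0.3765 kg·m²; I_B = (15.6)(0.353)² = 1.944 kg·m².
Taking A's sense as positive: L = (0.3765)(1090) − (1.944)(1890) = -3264 kg·m²·rpm.
Combined I = 0.3765 + 1.944 = 2.320 kg·m².
ω_f = L / I = -3264 / 2.320 = -1406 rpm.

|ω_f| ≈ 1410 rpm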